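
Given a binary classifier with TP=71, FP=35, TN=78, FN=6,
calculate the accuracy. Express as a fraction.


Accuracy = (TP + TN) / (TP + TN + FP + FN) = (71 + 78) / 190 = 149/190.

149/190


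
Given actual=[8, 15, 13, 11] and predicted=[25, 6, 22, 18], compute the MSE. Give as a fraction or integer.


MSE = (1/4) * ((8-25)^2=289 + (15-6)^2=81 + (13-22)^2=81 + (11-18)^2=49). Sum = 500. MSE = 125.

125


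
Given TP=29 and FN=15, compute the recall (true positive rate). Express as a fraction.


Recall = TP / (TP + FN) = 29 / 44 = 29/44.

29/44


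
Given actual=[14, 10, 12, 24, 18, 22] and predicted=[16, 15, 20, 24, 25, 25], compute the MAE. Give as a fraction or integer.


MAE = (1/6) * (|14-16|=2 + |10-15|=5 + |12-20|=8 + |24-24|=0 + |18-25|=7 + |22-25|=3). Sum = 25. MAE = 25/6.

25/6


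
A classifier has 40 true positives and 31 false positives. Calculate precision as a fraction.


Precision = TP / (TP + FP) = 40 / 71 = 40/71.

40/71


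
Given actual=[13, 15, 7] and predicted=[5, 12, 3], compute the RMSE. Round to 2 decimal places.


MSE = 29.6667. RMSE = sqrt(29.6667) = 5.45.

5.45


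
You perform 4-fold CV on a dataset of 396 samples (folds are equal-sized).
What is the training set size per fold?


Each validation fold has 396/4 = 99 samples. Training set = 396 - 99 = 297.

297


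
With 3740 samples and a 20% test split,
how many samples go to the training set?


Test set = 3740 * 20% = 748. Training set = 3740 - 748 = 2992.

2992


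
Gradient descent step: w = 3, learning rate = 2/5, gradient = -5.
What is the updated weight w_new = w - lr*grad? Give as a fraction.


w_new = 3 - 2/5 * -5 = 3 - -2 = 5.

5


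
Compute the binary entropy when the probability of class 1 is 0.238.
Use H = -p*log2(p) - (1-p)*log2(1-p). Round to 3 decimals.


H = -0.238*log2(0.238) - 0.762*log2(0.762) = 0.792.

0.792


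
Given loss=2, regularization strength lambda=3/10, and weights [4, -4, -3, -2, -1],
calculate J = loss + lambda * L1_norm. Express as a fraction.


L1 norm = sum(|w|) = 14. J = 2 + 3/10 * 14 = 31/5.

31/5


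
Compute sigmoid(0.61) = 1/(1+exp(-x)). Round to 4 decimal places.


sigma(0.61) = 1/(1+e^(-0.61)) = 1/(1+0.543351) = 1/1.543351 = 0.6479.

0.6479


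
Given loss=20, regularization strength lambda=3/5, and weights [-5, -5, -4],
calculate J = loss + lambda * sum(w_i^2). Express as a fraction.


L2 sq norm = sum(w^2) = 66. J = 20 + 3/5 * 66 = 298/5.

298/5


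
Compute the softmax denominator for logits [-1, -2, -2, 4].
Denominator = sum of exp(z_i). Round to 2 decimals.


Denom = e^-1=0.3679 + e^-2=0.1353 + e^-2=0.1353 + e^4=54.5982. Sum = 55.2367, which rounds to 55.24.

55.24


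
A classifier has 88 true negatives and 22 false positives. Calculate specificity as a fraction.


Specificity = TN / (TN + FP) = 88 / 110 = 4/5.

4/5


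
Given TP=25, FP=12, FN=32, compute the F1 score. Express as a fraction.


Precision = 25/37 = 25/37. Recall = 25/57 = 25/57. F1 = 2*P*R/(P+R) = 25/47.

25/47


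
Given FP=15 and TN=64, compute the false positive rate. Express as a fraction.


FPR = FP / (FP + TN) = 15 / 79 = 15/79.

15/79


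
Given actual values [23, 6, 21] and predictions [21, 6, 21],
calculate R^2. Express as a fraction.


Mean(y) = 50/3. SS_res = 4. SS_tot = 518/3. R^2 = 1 - 4/(518/3) = 253/259.

253/259


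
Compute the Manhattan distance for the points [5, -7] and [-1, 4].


d = sum of absolute differences: |5--1|=6 + |-7-4|=11 = 17.

17


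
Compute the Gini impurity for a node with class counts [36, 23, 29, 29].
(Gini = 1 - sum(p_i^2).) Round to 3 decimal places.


Total = 117. Proportions: 36/117, 23/117, 29/117, 29/117. sum(p_i^2) = 0.2562. Gini = 1 - 0.2562 = 0.7438, which rounds to 0.744.

0.744


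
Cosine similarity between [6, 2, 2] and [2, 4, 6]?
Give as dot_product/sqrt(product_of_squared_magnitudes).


dot = 32. |a|^2 = 44, |b|^2 = 56. cos = 32/sqrt(2464).

32/sqrt(2464)


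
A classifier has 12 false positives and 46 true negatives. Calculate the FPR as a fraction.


FPR = FP / (FP + TN) = 12 / 58 = 6/29.

6/29


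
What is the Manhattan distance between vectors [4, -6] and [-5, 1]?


d = sum of absolute differences: |4--5|=9 + |-6-1|=7 = 16.

16


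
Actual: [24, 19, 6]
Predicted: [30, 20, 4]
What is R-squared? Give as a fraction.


Mean(y) = 49/3. SS_res = 41. SS_tot = 518/3. R^2 = 1 - 41/(518/3) = 395/518.

395/518


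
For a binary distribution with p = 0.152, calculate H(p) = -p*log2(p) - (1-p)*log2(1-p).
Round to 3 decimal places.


H = -0.152*log2(0.152) - 0.848*log2(0.848) = 0.615.

0.615


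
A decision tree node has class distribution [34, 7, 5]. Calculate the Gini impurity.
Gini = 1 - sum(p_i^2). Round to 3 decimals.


Total = 46. Proportions: 34/46, 7/46, 5/46. sum(p_i^2) = 0.5813. Gini = 1 - 0.5813 = 0.4187, which rounds to 0.419.

0.419


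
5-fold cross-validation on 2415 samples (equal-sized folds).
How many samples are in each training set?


Each validation fold has 2415/5 = 483 samples. Training set = 2415 - 483 = 1932.

1932


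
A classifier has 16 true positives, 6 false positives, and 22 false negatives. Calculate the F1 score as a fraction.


Precision = 16/22 = 8/11. Recall = 16/38 = 8/19. F1 = 2*P*R/(P+R) = 8/15.

8/15


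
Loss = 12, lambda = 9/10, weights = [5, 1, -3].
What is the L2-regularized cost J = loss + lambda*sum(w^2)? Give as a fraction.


L2 sq norm = sum(w^2) = 35. J = 12 + 9/10 * 35 = 87/2.

87/2


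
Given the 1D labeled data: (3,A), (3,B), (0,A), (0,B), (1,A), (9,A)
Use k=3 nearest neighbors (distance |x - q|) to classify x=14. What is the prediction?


Distances: |3-14|=11, |3-14|=11, |0-14|=14, |0-14|=14, |1-14|=13, |9-14|=5. 3 nearest: (9,A), (3,A), (3,B). Counts: {'A': 2, 'B': 1}. Majority class: A.

A


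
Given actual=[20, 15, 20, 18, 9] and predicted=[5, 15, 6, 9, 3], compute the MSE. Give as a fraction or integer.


MSE = (1/5) * ((20-5)^2=225 + (15-15)^2=0 + (20-6)^2=196 + (18-9)^2=81 + (9-3)^2=36). Sum = 538. MSE = 538/5.

538/5


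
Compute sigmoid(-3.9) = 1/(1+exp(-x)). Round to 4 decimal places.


sigma(-3.9) = 1/(1+e^(3.9)) = 1/(1+49.402449) = 1/50.402449 = 0.0198.

0.0198


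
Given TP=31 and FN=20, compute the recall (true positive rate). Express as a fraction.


Recall = TP / (TP + FN) = 31 / 51 = 31/51.

31/51


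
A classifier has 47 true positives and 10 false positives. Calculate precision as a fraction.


Precision = TP / (TP + FP) = 47 / 57 = 47/57.

47/57


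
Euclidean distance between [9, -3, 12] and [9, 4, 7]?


d = sqrt(sum of squared differences). (9-9)^2=0, (-3-4)^2=49, (12-7)^2=25. Sum = 74.

sqrt(74)


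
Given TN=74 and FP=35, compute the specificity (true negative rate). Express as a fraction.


Specificity = TN / (TN + FP) = 74 / 109 = 74/109.

74/109


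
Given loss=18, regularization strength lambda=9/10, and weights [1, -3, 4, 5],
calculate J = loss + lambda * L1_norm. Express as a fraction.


L1 norm = sum(|w|) = 13. J = 18 + 9/10 * 13 = 297/10.

297/10


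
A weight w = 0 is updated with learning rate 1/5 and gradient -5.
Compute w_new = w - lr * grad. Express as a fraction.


w_new = 0 - 1/5 * -5 = 0 - -1 = 1.

1


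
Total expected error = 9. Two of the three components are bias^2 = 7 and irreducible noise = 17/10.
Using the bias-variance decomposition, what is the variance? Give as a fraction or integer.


Total error = bias^2 + variance + irreducible noise. So variance = 9 - 7 - 17/10 = 3/10.

3/10


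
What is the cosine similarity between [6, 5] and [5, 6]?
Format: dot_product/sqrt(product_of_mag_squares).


dot = 60. |a|^2 = 61, |b|^2 = 61. cos = 60/sqrt(3721).

60/sqrt(3721)


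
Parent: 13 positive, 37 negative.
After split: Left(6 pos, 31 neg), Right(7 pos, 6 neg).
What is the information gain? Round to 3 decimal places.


H(parent) = 0.8267. H(left) = 0.6395, H(right) = 0.9957. Weighted = (37/50)*0.6395 + (13/50)*0.9957 = 0.7321. IG = 0.8267 - 0.7321 = 0.0946, which rounds to 0.095.

0.095


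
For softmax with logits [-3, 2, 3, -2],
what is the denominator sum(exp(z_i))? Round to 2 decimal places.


Denom = e^-3=0.0498 + e^2=7.3891 + e^3=20.0855 + e^-2=0.1353. Sum = 27.6597, which rounds to 27.66.

27.66


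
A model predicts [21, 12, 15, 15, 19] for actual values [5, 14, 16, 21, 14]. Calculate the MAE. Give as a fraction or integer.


MAE = (1/5) * (|5-21|=16 + |14-12|=2 + |16-15|=1 + |21-15|=6 + |14-19|=5). Sum = 30. MAE = 6.

6


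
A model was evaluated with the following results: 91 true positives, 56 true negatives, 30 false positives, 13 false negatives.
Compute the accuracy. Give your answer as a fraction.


Accuracy = (TP + TN) / (TP + TN + FP + FN) = (91 + 56) / 190 = 147/190.

147/190


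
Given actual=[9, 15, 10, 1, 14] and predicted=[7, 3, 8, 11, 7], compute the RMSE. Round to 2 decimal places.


MSE = 60.2000. RMSE = sqrt(60.2000) = 7.76.

7.76


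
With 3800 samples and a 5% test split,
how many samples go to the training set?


Test set = 3800 * 5% = 190. Training set = 3800 - 190 = 3610.

3610


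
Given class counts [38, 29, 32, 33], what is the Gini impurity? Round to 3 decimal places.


Total = 132. Proportions: 38/132, 29/132, 32/132, 33/132. sum(p_i^2) = 0.2524. Gini = 1 - 0.2524 = 0.7476, which rounds to 0.748.

0.748


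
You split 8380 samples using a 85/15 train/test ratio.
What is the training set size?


Test set = 8380 * 15% = 1257. Training set = 8380 - 1257 = 7123.

7123


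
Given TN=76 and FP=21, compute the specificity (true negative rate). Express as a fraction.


Specificity = TN / (TN + FP) = 76 / 97 = 76/97.

76/97


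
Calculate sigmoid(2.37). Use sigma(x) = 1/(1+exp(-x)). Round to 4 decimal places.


sigma(2.37) = 1/(1+e^(-2.37)) = 1/(1+0.093481) = 1/1.093481 = 0.9145.

0.9145


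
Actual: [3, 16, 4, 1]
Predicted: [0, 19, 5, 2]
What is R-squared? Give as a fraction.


Mean(y) = 6. SS_res = 20. SS_tot = 138. R^2 = 1 - 20/(138) = 59/69.

59/69


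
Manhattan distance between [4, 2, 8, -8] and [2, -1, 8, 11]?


d = sum of absolute differences: |4-2|=2 + |2--1|=3 + |8-8|=0 + |-8-11|=19 = 24.

24


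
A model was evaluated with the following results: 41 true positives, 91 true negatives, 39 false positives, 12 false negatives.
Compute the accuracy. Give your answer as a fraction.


Accuracy = (TP + TN) / (TP + TN + FP + FN) = (41 + 91) / 183 = 44/61.

44/61


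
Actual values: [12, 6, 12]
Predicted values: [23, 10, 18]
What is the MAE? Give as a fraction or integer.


MAE = (1/3) * (|12-23|=11 + |6-10|=4 + |12-18|=6). Sum = 21. MAE = 7.

7


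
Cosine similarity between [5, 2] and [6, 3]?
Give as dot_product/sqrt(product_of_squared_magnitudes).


dot = 36. |a|^2 = 29, |b|^2 = 45. cos = 36/sqrt(1305).

36/sqrt(1305)


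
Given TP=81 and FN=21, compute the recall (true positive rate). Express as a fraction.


Recall = TP / (TP + FN) = 81 / 102 = 27/34.

27/34


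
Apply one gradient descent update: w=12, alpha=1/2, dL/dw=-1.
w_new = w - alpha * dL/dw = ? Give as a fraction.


w_new = 12 - 1/2 * -1 = 12 - -1/2 = 25/2.

25/2


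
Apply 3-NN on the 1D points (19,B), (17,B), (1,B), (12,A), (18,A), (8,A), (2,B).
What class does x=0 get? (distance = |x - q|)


Distances: |19-0|=19, |17-0|=17, |1-0|=1, |12-0|=12, |18-0|=18, |8-0|=8, |2-0|=2. 3 nearest: (1,B), (2,B), (8,A). Counts: {'B': 2, 'A': 1}. Majority class: B.

B


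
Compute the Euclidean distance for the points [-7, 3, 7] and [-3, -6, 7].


d = sqrt(sum of squared differences). (-7--3)^2=16, (3--6)^2=81, (7-7)^2=0. Sum = 97.

sqrt(97)


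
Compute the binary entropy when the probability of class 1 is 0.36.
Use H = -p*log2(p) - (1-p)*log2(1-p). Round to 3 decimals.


H = -0.36*log2(0.36) - 0.64*log2(0.64) = 0.943.

0.943


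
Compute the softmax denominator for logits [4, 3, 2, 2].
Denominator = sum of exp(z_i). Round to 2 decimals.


Denom = e^4=54.5982 + e^3=20.0855 + e^2=7.3891 + e^2=7.3891. Sum = 89.4619, which rounds to 89.46.

89.46


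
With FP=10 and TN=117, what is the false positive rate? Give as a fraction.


FPR = FP / (FP + TN) = 10 / 127 = 10/127.

10/127


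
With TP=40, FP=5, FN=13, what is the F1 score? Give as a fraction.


Precision = 40/45 = 8/9. Recall = 40/53 = 40/53. F1 = 2*P*R/(P+R) = 40/49.

40/49


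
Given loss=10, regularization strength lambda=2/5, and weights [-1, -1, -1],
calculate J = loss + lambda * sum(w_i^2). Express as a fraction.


L2 sq norm = sum(w^2) = 3. J = 10 + 2/5 * 3 = 56/5.

56/5


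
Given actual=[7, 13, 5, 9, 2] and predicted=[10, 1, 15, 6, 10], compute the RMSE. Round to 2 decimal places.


MSE = 65.2000. RMSE = sqrt(65.2000) = 8.07.

8.07


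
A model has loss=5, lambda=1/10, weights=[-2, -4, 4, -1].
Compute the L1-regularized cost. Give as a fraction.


L1 norm = sum(|w|) = 11. J = 5 + 1/10 * 11 = 61/10.

61/10


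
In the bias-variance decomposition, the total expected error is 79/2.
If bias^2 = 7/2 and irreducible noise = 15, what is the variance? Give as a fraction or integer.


Total error = bias^2 + variance + irreducible noise. So variance = 79/2 - 7/2 - 15 = 21.

21


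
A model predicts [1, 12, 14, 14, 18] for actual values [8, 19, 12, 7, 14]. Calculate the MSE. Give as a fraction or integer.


MSE = (1/5) * ((8-1)^2=49 + (19-12)^2=49 + (12-14)^2=4 + (7-14)^2=49 + (14-18)^2=16). Sum = 167. MSE = 167/5.

167/5


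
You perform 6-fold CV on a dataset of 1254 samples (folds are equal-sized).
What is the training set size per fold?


Each validation fold has 1254/6 = 209 samples. Training set = 1254 - 209 = 1045.

1045


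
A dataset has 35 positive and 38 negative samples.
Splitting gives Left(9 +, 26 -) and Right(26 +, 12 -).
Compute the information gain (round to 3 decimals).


H(parent) = 0.9988. H(left) = 0.8224, H(right) = 0.8997. Weighted = (35/73)*0.8224 + (38/73)*0.8997 = 0.8626. IG = 0.9988 - 0.8626 = 0.1362, which rounds to 0.136.

0.136


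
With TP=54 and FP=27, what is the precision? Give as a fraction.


Precision = TP / (TP + FP) = 54 / 81 = 2/3.

2/3


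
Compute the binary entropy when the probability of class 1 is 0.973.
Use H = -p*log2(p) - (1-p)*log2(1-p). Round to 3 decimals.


H = -0.973*log2(0.973) - 0.027*log2(0.027) = 0.179.

0.179


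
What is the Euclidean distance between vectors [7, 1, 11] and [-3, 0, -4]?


d = sqrt(sum of squared differences). (7--3)^2=100, (1-0)^2=1, (11--4)^2=225. Sum = 326.

sqrt(326)


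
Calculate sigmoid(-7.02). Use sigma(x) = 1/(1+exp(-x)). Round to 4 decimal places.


sigma(-7.02) = 1/(1+e^(7.02)) = 1/(1+1118.786618) = 1/1119.786618 = 0.0009.

0.0009


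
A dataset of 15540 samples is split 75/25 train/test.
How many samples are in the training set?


Test set = 15540 * 25% = 3885. Training set = 15540 - 3885 = 11655.

11655


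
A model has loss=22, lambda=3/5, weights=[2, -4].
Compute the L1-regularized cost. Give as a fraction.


L1 norm = sum(|w|) = 6. J = 22 + 3/5 * 6 = 128/5.

128/5


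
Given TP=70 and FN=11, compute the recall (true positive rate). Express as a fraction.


Recall = TP / (TP + FN) = 70 / 81 = 70/81.

70/81


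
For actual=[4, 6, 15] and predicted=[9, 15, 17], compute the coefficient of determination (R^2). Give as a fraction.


Mean(y) = 25/3. SS_res = 110. SS_tot = 206/3. R^2 = 1 - 110/(206/3) = -62/103.

-62/103


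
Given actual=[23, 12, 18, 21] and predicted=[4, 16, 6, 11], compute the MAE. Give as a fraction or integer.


MAE = (1/4) * (|23-4|=19 + |12-16|=4 + |18-6|=12 + |21-11|=10). Sum = 45. MAE = 45/4.

45/4


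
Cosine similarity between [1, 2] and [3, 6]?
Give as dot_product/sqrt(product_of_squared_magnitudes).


dot = 15. |a|^2 = 5, |b|^2 = 45. cos = 15/sqrt(225).

15/sqrt(225)


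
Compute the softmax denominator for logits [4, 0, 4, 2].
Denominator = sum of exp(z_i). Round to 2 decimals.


Denom = e^4=54.5982 + e^0=1.0000 + e^4=54.5982 + e^2=7.3891. Sum = 117.5855, which rounds to 117.59.

117.59


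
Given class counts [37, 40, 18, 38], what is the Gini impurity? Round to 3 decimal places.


Total = 133. Proportions: 37/133, 40/133, 18/133, 38/133. sum(p_i^2) = 0.2678. Gini = 1 - 0.2678 = 0.7322, which rounds to 0.732.

0.732


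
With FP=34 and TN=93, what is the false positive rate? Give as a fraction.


FPR = FP / (FP + TN) = 34 / 127 = 34/127.

34/127


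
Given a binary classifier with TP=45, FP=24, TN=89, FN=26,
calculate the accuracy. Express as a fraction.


Accuracy = (TP + TN) / (TP + TN + FP + FN) = (45 + 89) / 184 = 67/92.

67/92


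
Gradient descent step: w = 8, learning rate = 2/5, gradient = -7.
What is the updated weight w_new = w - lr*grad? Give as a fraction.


w_new = 8 - 2/5 * -7 = 8 - -14/5 = 54/5.

54/5


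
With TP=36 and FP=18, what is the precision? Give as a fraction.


Precision = TP / (TP + FP) = 36 / 54 = 2/3.

2/3


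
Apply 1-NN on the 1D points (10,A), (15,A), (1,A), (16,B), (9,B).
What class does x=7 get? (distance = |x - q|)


Distances: |10-7|=3, |15-7|=8, |1-7|=6, |16-7|=9, |9-7|=2. 1 nearest: (9,B). Counts: {'B': 1}. Majority class: B.

B


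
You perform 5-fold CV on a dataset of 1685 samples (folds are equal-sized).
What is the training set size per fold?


Each validation fold has 1685/5 = 337 samples. Training set = 1685 - 337 = 1348.

1348


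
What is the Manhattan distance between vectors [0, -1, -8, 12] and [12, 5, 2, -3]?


d = sum of absolute differences: |0-12|=12 + |-1-5|=6 + |-8-2|=10 + |12--3|=15 = 43.

43


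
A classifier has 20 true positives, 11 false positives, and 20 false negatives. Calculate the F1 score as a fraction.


Precision = 20/31 = 20/31. Recall = 20/40 = 1/2. F1 = 2*P*R/(P+R) = 40/71.

40/71


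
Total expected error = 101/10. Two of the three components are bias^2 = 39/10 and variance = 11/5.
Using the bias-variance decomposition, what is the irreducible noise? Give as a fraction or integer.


Total error = bias^2 + variance + irreducible noise. So irreducible noise = 101/10 - 39/10 - 11/5 = 4.

4


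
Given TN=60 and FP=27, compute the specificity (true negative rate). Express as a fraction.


Specificity = TN / (TN + FP) = 60 / 87 = 20/29.

20/29


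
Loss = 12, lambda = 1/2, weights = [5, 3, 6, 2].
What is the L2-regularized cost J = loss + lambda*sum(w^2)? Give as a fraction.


L2 sq norm = sum(w^2) = 74. J = 12 + 1/2 * 74 = 49.

49


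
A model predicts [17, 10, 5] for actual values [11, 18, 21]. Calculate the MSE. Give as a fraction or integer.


MSE = (1/3) * ((11-17)^2=36 + (18-10)^2=64 + (21-5)^2=256). Sum = 356. MSE = 356/3.

356/3


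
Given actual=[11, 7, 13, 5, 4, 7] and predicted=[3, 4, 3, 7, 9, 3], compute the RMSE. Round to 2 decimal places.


MSE = 36.3333. RMSE = sqrt(36.3333) = 6.03.

6.03


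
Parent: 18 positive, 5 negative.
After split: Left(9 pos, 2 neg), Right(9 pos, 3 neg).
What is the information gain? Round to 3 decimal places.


H(parent) = 0.7554. H(left) = 0.6840, H(right) = 0.8113. Weighted = (11/23)*0.6840 + (12/23)*0.8113 = 0.7504. IG = 0.7554 - 0.7504 = 0.0050, which rounds to 0.005.

0.005


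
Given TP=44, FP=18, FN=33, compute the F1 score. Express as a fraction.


Precision = 44/62 = 22/31. Recall = 44/77 = 4/7. F1 = 2*P*R/(P+R) = 88/139.

88/139


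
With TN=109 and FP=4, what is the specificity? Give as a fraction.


Specificity = TN / (TN + FP) = 109 / 113 = 109/113.

109/113


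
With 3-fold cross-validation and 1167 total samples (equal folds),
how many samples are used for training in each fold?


Each validation fold has 1167/3 = 389 samples. Training set = 1167 - 389 = 778.

778


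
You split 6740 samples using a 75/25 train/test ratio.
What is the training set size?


Test set = 6740 * 25% = 1685. Training set = 6740 - 1685 = 5055.

5055


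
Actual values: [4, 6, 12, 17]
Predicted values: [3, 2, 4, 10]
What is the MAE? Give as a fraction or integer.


MAE = (1/4) * (|4-3|=1 + |6-2|=4 + |12-4|=8 + |17-10|=7). Sum = 20. MAE = 5.

5


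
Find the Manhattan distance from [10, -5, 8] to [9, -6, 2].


d = sum of absolute differences: |10-9|=1 + |-5--6|=1 + |8-2|=6 = 8.

8


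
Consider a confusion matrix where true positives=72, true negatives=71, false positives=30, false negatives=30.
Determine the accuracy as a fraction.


Accuracy = (TP + TN) / (TP + TN + FP + FN) = (72 + 71) / 203 = 143/203.

143/203


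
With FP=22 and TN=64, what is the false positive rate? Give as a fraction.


FPR = FP / (FP + TN) = 22 / 86 = 11/43.

11/43


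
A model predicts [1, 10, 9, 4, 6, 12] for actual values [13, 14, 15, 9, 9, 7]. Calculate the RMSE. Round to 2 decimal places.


MSE = 42.5000. RMSE = sqrt(42.5000) = 6.52.

6.52


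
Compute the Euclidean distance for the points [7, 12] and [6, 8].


d = sqrt(sum of squared differences). (7-6)^2=1, (12-8)^2=16. Sum = 17.

sqrt(17)


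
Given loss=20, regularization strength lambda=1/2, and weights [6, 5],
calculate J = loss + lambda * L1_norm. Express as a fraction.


L1 norm = sum(|w|) = 11. J = 20 + 1/2 * 11 = 51/2.

51/2


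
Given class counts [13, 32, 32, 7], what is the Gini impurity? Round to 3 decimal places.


Total = 84. Proportions: 13/84, 32/84, 32/84, 7/84. sum(p_i^2) = 0.3211. Gini = 1 - 0.3211 = 0.6789, which rounds to 0.679.

0.679


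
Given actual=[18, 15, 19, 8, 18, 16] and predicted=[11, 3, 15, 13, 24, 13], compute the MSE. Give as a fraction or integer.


MSE = (1/6) * ((18-11)^2=49 + (15-3)^2=144 + (19-15)^2=16 + (8-13)^2=25 + (18-24)^2=36 + (16-13)^2=9). Sum = 279. MSE = 93/2.

93/2


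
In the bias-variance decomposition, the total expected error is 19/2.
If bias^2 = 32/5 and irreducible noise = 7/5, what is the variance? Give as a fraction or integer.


Total error = bias^2 + variance + irreducible noise. So variance = 19/2 - 32/5 - 7/5 = 17/10.

17/10


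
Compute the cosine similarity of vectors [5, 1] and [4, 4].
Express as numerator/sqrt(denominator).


dot = 24. |a|^2 = 26, |b|^2 = 32. cos = 24/sqrt(832).

24/sqrt(832)


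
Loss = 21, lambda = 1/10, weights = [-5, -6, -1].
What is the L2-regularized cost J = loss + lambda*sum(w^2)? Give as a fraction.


L2 sq norm = sum(w^2) = 62. J = 21 + 1/10 * 62 = 136/5.

136/5


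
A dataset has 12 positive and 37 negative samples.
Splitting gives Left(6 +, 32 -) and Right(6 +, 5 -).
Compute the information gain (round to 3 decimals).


H(parent) = 0.8031. H(left) = 0.6292, H(right) = 0.9940. Weighted = (38/49)*0.6292 + (11/49)*0.9940 = 0.7111. IG = 0.8031 - 0.7111 = 0.0920, which rounds to 0.092.

0.092


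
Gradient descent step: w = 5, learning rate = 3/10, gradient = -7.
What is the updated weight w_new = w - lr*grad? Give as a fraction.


w_new = 5 - 3/10 * -7 = 5 - -21/10 = 71/10.

71/10


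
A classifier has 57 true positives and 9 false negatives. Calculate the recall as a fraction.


Recall = TP / (TP + FN) = 57 / 66 = 19/22.

19/22


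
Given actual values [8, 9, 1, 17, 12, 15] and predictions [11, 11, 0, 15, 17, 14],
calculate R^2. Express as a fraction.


Mean(y) = 31/3. SS_res = 44. SS_tot = 490/3. R^2 = 1 - 44/(490/3) = 179/245.

179/245


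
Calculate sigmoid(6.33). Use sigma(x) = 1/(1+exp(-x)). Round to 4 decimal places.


sigma(6.33) = 1/(1+e^(-6.33)) = 1/(1+0.001782) = 1/1.001782 = 0.9982.

0.9982


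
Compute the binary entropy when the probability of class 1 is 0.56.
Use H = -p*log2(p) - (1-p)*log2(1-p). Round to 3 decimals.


H = -0.56*log2(0.56) - 0.44*log2(0.44) = 0.990.

0.990


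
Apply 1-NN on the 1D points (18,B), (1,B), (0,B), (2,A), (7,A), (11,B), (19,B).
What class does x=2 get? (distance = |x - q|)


Distances: |18-2|=16, |1-2|=1, |0-2|=2, |2-2|=0, |7-2|=5, |11-2|=9, |19-2|=17. 1 nearest: (2,A). Counts: {'A': 1}. Majority class: A.

A


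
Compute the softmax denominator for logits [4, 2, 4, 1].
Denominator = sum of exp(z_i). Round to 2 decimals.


Denom = e^4=54.5982 + e^2=7.3891 + e^4=54.5982 + e^1=2.7183. Sum = 119.3038, which rounds to 119.30.

119.30


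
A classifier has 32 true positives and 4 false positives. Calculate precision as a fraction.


Precision = TP / (TP + FP) = 32 / 36 = 8/9.

8/9


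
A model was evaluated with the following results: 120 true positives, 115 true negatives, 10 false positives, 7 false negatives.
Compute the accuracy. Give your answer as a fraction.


Accuracy = (TP + TN) / (TP + TN + FP + FN) = (120 + 115) / 252 = 235/252.

235/252


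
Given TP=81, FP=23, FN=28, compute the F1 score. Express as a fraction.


Precision = 81/104 = 81/104. Recall = 81/109 = 81/109. F1 = 2*P*R/(P+R) = 54/71.

54/71


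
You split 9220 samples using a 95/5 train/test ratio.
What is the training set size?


Test set = 9220 * 5% = 461. Training set = 9220 - 461 = 8759.

8759


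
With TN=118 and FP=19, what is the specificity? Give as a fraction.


Specificity = TN / (TN + FP) = 118 / 137 = 118/137.

118/137


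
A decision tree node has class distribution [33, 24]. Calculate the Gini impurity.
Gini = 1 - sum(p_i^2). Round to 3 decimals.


Total = 57. Proportions: 33/57, 24/57. sum(p_i^2) = 0.5125. Gini = 1 - 0.5125 = 0.4875, which rounds to 0.488.

0.488


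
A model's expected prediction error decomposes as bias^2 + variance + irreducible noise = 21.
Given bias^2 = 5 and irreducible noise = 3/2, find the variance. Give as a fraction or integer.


Total error = bias^2 + variance + irreducible noise. So variance = 21 - 5 - 3/2 = 29/2.

29/2


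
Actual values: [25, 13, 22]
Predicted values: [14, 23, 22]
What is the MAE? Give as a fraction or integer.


MAE = (1/3) * (|25-14|=11 + |13-23|=10 + |22-22|=0). Sum = 21. MAE = 7.

7


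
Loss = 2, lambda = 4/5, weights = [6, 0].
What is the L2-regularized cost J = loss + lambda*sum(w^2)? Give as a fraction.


L2 sq norm = sum(w^2) = 36. J = 2 + 4/5 * 36 = 154/5.

154/5


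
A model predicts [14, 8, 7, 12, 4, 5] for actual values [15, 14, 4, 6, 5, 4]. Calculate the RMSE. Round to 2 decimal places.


MSE = 14.0000. RMSE = sqrt(14.0000) = 3.74.

3.74


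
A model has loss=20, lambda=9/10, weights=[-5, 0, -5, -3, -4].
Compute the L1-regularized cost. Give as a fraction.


L1 norm = sum(|w|) = 17. J = 20 + 9/10 * 17 = 353/10.

353/10


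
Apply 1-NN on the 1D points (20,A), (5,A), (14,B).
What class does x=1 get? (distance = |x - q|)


Distances: |20-1|=19, |5-1|=4, |14-1|=13. 1 nearest: (5,A). Counts: {'A': 1}. Majority class: A.

A


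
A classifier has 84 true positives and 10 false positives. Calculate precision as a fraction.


Precision = TP / (TP + FP) = 84 / 94 = 42/47.

42/47


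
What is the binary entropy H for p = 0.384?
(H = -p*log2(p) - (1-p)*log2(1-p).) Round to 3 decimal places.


H = -0.384*log2(0.384) - 0.616*log2(0.616) = 0.961.

0.961


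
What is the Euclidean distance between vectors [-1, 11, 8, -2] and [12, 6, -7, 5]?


d = sqrt(sum of squared differences). (-1-12)^2=169, (11-6)^2=25, (8--7)^2=225, (-2-5)^2=49. Sum = 468.

sqrt(468)


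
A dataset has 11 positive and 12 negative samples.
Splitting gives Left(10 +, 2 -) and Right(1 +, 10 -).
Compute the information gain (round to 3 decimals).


H(parent) = 0.9986. H(left) = 0.6500, H(right) = 0.4395. Weighted = (12/23)*0.6500 + (11/23)*0.4395 = 0.5493. IG = 0.9986 - 0.5493 = 0.4493, which rounds to 0.449.

0.449


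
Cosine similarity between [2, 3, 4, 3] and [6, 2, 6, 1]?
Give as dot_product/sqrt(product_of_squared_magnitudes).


dot = 45. |a|^2 = 38, |b|^2 = 77. cos = 45/sqrt(2926).

45/sqrt(2926)


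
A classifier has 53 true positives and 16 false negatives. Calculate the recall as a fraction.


Recall = TP / (TP + FN) = 53 / 69 = 53/69.

53/69


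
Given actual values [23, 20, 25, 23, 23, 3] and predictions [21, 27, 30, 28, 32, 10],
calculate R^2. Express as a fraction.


Mean(y) = 39/2. SS_res = 233. SS_tot = 679/2. R^2 = 1 - 233/(679/2) = 213/679.

213/679


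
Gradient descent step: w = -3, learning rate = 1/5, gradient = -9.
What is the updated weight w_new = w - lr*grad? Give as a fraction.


w_new = -3 - 1/5 * -9 = -3 - -9/5 = -6/5.

-6/5


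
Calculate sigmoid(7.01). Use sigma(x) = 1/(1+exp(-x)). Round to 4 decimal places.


sigma(7.01) = 1/(1+e^(-7.01)) = 1/(1+0.000903) = 1/1.000903 = 0.9991.

0.9991


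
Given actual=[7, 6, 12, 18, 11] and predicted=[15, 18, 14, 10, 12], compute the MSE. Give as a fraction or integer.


MSE = (1/5) * ((7-15)^2=64 + (6-18)^2=144 + (12-14)^2=4 + (18-10)^2=64 + (11-12)^2=1). Sum = 277. MSE = 277/5.

277/5


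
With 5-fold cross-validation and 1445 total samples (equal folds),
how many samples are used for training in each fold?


Each validation fold has 1445/5 = 289 samples. Training set = 1445 - 289 = 1156.

1156


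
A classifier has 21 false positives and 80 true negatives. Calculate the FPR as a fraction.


FPR = FP / (FP + TN) = 21 / 101 = 21/101.

21/101


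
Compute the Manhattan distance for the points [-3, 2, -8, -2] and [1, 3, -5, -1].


d = sum of absolute differences: |-3-1|=4 + |2-3|=1 + |-8--5|=3 + |-2--1|=1 = 9.

9


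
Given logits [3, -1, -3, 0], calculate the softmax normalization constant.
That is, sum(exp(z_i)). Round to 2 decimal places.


Denom = e^3=20.0855 + e^-1=0.3679 + e^-3=0.0498 + e^0=1.0000. Sum = 21.5032, which rounds to 21.50.

21.50


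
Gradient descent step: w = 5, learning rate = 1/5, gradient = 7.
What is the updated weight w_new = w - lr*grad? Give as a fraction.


w_new = 5 - 1/5 * 7 = 5 - 7/5 = 18/5.

18/5


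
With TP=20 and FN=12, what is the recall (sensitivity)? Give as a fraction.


Recall = TP / (TP + FN) = 20 / 32 = 5/8.

5/8


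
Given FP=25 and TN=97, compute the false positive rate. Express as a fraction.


FPR = FP / (FP + TN) = 25 / 122 = 25/122.

25/122


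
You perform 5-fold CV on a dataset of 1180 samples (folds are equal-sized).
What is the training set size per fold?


Each validation fold has 1180/5 = 236 samples. Training set = 1180 - 236 = 944.

944


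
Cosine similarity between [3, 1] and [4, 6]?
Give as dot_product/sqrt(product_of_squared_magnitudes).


dot = 18. |a|^2 = 10, |b|^2 = 52. cos = 18/sqrt(520).

18/sqrt(520)


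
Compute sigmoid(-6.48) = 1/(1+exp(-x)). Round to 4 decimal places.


sigma(-6.48) = 1/(1+e^(6.48)) = 1/(1+651.970946) = 1/652.970946 = 0.0015.

0.0015


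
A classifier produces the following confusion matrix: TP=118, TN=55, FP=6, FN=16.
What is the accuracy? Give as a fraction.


Accuracy = (TP + TN) / (TP + TN + FP + FN) = (118 + 55) / 195 = 173/195.

173/195


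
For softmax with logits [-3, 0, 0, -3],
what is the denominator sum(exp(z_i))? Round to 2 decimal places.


Denom = e^-3=0.0498 + e^0=1.0000 + e^0=1.0000 + e^-3=0.0498. Sum = 2.0996, which rounds to 2.10.

2.10


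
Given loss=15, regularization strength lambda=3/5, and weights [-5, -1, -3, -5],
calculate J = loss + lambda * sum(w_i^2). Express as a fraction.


L2 sq norm = sum(w^2) = 60. J = 15 + 3/5 * 60 = 51.

51


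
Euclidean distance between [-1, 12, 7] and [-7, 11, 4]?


d = sqrt(sum of squared differences). (-1--7)^2=36, (12-11)^2=1, (7-4)^2=9. Sum = 46.

sqrt(46)


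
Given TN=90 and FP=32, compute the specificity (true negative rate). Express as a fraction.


Specificity = TN / (TN + FP) = 90 / 122 = 45/61.

45/61


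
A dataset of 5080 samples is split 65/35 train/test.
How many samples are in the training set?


Test set = 5080 * 35% = 1778. Training set = 5080 - 1778 = 3302.

3302


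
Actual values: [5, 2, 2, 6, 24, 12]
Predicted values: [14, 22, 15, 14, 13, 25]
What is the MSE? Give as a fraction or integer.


MSE = (1/6) * ((5-14)^2=81 + (2-22)^2=400 + (2-15)^2=169 + (6-14)^2=64 + (24-13)^2=121 + (12-25)^2=169). Sum = 1004. MSE = 502/3.

502/3


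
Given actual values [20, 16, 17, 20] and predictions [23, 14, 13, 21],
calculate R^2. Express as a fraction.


Mean(y) = 73/4. SS_res = 30. SS_tot = 51/4. R^2 = 1 - 30/(51/4) = -23/17.

-23/17


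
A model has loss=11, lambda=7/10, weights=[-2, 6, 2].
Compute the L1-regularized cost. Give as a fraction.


L1 norm = sum(|w|) = 10. J = 11 + 7/10 * 10 = 18.

18


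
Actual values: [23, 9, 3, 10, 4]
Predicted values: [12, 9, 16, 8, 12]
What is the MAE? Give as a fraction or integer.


MAE = (1/5) * (|23-12|=11 + |9-9|=0 + |3-16|=13 + |10-8|=2 + |4-12|=8). Sum = 34. MAE = 34/5.

34/5


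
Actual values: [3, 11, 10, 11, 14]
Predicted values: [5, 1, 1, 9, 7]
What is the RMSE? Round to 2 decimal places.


MSE = 47.6000. RMSE = sqrt(47.6000) = 6.90.

6.90


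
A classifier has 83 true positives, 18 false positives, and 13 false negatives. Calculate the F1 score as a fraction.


Precision = 83/101 = 83/101. Recall = 83/96 = 83/96. F1 = 2*P*R/(P+R) = 166/197.

166/197


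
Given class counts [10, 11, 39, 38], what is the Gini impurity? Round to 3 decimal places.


Total = 98. Proportions: 10/98, 11/98, 39/98, 38/98. sum(p_i^2) = 0.3317. Gini = 1 - 0.3317 = 0.6683, which rounds to 0.668.

0.668


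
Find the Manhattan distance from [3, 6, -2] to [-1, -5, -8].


d = sum of absolute differences: |3--1|=4 + |6--5|=11 + |-2--8|=6 = 21.

21


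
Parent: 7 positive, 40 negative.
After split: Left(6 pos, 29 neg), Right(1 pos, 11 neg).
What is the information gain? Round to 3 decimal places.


H(parent) = 0.6072. H(left) = 0.6610, H(right) = 0.4138. Weighted = (35/47)*0.6610 + (12/47)*0.4138 = 0.5979. IG = 0.6072 - 0.5979 = 0.0093, which rounds to 0.009.

0.009


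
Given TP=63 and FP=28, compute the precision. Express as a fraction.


Precision = TP / (TP + FP) = 63 / 91 = 9/13.

9/13


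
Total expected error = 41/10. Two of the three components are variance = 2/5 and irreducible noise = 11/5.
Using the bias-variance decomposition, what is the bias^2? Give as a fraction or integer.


Total error = bias^2 + variance + irreducible noise. So bias^2 = 41/10 - 2/5 - 11/5 = 3/2.

3/2


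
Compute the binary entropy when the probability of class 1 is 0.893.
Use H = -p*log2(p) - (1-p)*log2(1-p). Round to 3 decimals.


H = -0.893*log2(0.893) - 0.107*log2(0.107) = 0.491.

0.491


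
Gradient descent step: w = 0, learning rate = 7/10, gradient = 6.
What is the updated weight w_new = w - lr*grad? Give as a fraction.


w_new = 0 - 7/10 * 6 = 0 - 21/5 = -21/5.

-21/5


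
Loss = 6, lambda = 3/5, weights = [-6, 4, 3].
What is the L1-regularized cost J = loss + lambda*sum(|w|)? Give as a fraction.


L1 norm = sum(|w|) = 13. J = 6 + 3/5 * 13 = 69/5.

69/5


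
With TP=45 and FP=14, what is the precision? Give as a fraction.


Precision = TP / (TP + FP) = 45 / 59 = 45/59.

45/59


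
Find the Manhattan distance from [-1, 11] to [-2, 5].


d = sum of absolute differences: |-1--2|=1 + |11-5|=6 = 7.

7


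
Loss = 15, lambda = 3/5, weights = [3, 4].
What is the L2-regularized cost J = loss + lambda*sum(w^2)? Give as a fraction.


L2 sq norm = sum(w^2) = 25. J = 15 + 3/5 * 25 = 30.

30


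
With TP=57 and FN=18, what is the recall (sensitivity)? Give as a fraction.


Recall = TP / (TP + FN) = 57 / 75 = 19/25.

19/25


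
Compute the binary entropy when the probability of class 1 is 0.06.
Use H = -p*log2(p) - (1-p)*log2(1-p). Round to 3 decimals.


H = -0.06*log2(0.06) - 0.94*log2(0.94) = 0.327.

0.327


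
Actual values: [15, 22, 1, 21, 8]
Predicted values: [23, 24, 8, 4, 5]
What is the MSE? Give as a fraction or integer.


MSE = (1/5) * ((15-23)^2=64 + (22-24)^2=4 + (1-8)^2=49 + (21-4)^2=289 + (8-5)^2=9). Sum = 415. MSE = 83.

83


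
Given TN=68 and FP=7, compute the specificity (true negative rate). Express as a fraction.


Specificity = TN / (TN + FP) = 68 / 75 = 68/75.

68/75


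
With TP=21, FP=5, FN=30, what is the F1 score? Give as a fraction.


Precision = 21/26 = 21/26. Recall = 21/51 = 7/17. F1 = 2*P*R/(P+R) = 6/11.

6/11


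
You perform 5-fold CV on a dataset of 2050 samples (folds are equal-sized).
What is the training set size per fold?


Each validation fold has 2050/5 = 410 samples. Training set = 2050 - 410 = 1640.

1640


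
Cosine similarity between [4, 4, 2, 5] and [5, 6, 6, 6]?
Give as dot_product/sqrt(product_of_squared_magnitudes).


dot = 86. |a|^2 = 61, |b|^2 = 133. cos = 86/sqrt(8113).

86/sqrt(8113)


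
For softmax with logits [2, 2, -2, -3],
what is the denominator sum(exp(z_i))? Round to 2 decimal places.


Denom = e^2=7.3891 + e^2=7.3891 + e^-2=0.1353 + e^-3=0.0498. Sum = 14.9633, which rounds to 14.96.

14.96


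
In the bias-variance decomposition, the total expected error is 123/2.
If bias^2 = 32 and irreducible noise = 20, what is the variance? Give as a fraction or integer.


Total error = bias^2 + variance + irreducible noise. So variance = 123/2 - 32 - 20 = 19/2.

19/2


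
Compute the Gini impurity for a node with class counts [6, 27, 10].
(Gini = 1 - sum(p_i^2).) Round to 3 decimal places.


Total = 43. Proportions: 6/43, 27/43, 10/43. sum(p_i^2) = 0.4678. Gini = 1 - 0.4678 = 0.5322, which rounds to 0.532.

0.532


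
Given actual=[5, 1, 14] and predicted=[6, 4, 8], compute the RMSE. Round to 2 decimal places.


MSE = 15.3333. RMSE = sqrt(15.3333) = 3.92.

3.92


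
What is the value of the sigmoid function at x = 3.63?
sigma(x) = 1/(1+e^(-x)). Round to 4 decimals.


sigma(3.63) = 1/(1+e^(-3.63)) = 1/(1+0.026516) = 1/1.026516 = 0.9742.

0.9742


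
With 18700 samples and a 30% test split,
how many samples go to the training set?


Test set = 18700 * 30% = 5610. Training set = 18700 - 5610 = 13090.

13090


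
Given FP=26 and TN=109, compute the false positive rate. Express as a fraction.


FPR = FP / (FP + TN) = 26 / 135 = 26/135.

26/135


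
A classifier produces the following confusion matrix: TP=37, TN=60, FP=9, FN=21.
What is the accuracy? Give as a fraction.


Accuracy = (TP + TN) / (TP + TN + FP + FN) = (37 + 60) / 127 = 97/127.

97/127


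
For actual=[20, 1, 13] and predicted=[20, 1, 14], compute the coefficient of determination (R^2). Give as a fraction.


Mean(y) = 34/3. SS_res = 1. SS_tot = 554/3. R^2 = 1 - 1/(554/3) = 551/554.

551/554


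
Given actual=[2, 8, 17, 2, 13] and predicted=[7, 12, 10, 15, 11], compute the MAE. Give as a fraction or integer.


MAE = (1/5) * (|2-7|=5 + |8-12|=4 + |17-10|=7 + |2-15|=13 + |13-11|=2). Sum = 31. MAE = 31/5.

31/5


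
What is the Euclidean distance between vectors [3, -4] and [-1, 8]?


d = sqrt(sum of squared differences). (3--1)^2=16, (-4-8)^2=144. Sum = 160.

sqrt(160)


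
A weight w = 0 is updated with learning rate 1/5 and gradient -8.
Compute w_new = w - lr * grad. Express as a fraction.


w_new = 0 - 1/5 * -8 = 0 - -8/5 = 8/5.

8/5


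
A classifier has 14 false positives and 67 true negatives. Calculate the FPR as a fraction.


FPR = FP / (FP + TN) = 14 / 81 = 14/81.

14/81


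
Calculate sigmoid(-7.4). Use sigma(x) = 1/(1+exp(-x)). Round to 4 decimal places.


sigma(-7.4) = 1/(1+e^(7.4)) = 1/(1+1635.984430) = 1/1636.984430 = 0.0006.

0.0006


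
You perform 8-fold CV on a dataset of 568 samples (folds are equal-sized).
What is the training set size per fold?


Each validation fold has 568/8 = 71 samples. Training set = 568 - 71 = 497.

497


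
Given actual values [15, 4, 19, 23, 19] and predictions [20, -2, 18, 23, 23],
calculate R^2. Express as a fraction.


Mean(y) = 16. SS_res = 78. SS_tot = 212. R^2 = 1 - 78/(212) = 67/106.

67/106
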